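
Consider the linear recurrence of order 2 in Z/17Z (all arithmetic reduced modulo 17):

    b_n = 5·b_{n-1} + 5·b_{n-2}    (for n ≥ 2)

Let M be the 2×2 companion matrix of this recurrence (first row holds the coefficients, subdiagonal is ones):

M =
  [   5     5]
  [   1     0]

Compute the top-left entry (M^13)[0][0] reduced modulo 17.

(M^13)[0][0] is the top entry after applying M 13 times to the unit state (1, 0). Equivalently it is h_{14} for the auxiliary sequence (h_n) obeying the same recurrence with h_1 = 1 and h_i = 0 for 0 ≤ i < 1:
h_2 = 5·1 + 5·0 = 5
h_3 = 5·5 + 5·1 = 13
h_4 = 5·13 + 5·5 = 5
h_5 = 5·5 + 5·13 = 5
h_6 = 5·5 + 5·5 = 16
h_7 = 5·16 + 5·5 = 3
h_8 = 5·3 + 5·16 = 10
h_9 = 5·10 + 5·3 = 14
h_10 = 5·14 + 5·10 = 1
h_11 = 5·1 + 5·14 = 7
h_12 = 5·7 + 5·1 = 6
h_13 = 5·6 + 5·7 = 14
h_14 = 5·14 + 5·6 = 15

15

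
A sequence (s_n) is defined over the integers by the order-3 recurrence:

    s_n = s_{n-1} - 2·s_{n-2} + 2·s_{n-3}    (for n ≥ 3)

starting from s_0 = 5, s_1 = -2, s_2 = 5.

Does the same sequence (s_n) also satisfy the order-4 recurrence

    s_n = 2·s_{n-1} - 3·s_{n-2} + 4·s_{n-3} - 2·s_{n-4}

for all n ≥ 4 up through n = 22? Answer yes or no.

Terms s_0..s_22: 5, -2, 5, 19, 5, -23, 5, 61, 5, -107, 5, 229, 5, -443, 5, 901, 5, -1787, 5, 3589, 5, -7163, 5
n=4: candidate gives 5, actual s_4 = 5 ✓
n=5: candidate gives -23, actual s_5 = -23 ✓
n=6: candidate gives 5, actual s_6 = 5 ✓
n=7: candidate gives 61, actual s_7 = 61 ✓
n=8: candidate gives 5, actual s_8 = 5 ✓
n=9: candidate gives -107, actual s_9 = -107 ✓
n=10: candidate gives 5, actual s_10 = 5 ✓
n=11: candidate gives 229, actual s_11 = 229 ✓
n=12: candidate gives 5, actual s_12 = 5 ✓
n=13: candidate gives -443, actual s_13 = -443 ✓
n=14: candidate gives 5, actual s_14 = 5 ✓
n=15: candidate gives 901, actual s_15 = 901 ✓
n=16: candidate gives 5, actual s_16 = 5 ✓
n=17: candidate gives -1787, actual s_17 = -1787 ✓
n=18: candidate gives 5, actual s_18 = 5 ✓
n=19: candidate gives 3589, actual s_19 = 3589 ✓
n=20: candidate gives 5, actual s_20 = 5 ✓
n=21: candidate gives -7163, actual s_21 = -7163 ✓
n=22: candidate gives 5, actual s_22 = 5 ✓

yes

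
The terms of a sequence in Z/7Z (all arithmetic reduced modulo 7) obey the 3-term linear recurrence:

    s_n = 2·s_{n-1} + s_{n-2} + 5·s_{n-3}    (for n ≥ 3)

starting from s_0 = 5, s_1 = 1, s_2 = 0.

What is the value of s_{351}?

5

s_3 = 2·0 + 1·1 + 5·5 = 5
s_4 = 2·5 + 1·0 + 5·1 = 1
s_5 = 2·1 + 1·5 + 5·0 = 0
(s_3, s_4, s_5) = (5, 1, 0) = (s_0, s_1, s_2), so the sequence has period 3.
351 ≡ 0 (mod 3), hence s_351 = s_0 = 5.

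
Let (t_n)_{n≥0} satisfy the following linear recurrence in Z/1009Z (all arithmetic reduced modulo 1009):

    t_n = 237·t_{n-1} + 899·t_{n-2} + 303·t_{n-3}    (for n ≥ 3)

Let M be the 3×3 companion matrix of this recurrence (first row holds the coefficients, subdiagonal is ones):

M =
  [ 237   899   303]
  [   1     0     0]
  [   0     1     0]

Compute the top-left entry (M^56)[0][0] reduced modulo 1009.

(M^56)[0][0] is the top entry after applying M 56 times to the unit state (1, 0, 0). Equivalently it is h_{58} for the auxiliary sequence (h_n) obeying the same recurrence with h_2 = 1 and h_i = 0 for 0 ≤ i < 2:
h_3 = 237·1 + 899·0 + 303·0 = 237
h_4 = 237·237 + 899·1 + 303·0 = 564
h_5 = 237·564 + 899·237 + 303·1 = 947
h_6 = 237·947 + 899·564 + 303·237 = 122
h_7 = 237·122 + 899·947 + 303·564 = 790
h_8 = 237·790 + 899·122 + 303·947 = 647
h_9 = 237·647 + 899·790 + 303·122 = 487
h_10 = 237·487 + 899·647 + 303·790 = 90
h_11 = 237·90 + 899·487 + 303·647 = 343
h_12 = 237·343 + 899·90 + 303·487 = 1008
h_13 = 237·1008 + 899·343 + 303·90 = 402
h_14 = 237·402 + 899·1008 + 303·343 = 540
h_15 = 237·540 + 899·402 + 303·1008 = 719
h_16 = 237·719 + 899·540 + 303·402 = 739
h_17 = 237·739 + 899·719 + 303·540 = 360
h_18 = 237·360 + 899·739 + 303·719 = 916
h_19 = 237·916 + 899·360 + 303·739 = 836
h_20 = 237·836 + 899·916 + 303·360 = 616
h_21 = 237·616 + 899·836 + 303·916 = 628
h_22 = 237·628 + 899·616 + 303·836 = 405
h_23 = 237·405 + 899·628 + 303·616 = 654
h_24 = 237·654 + 899·405 + 303·628 = 50
h_25 = 237·50 + 899·654 + 303·405 = 67
h_26 = 237·67 + 899·50 + 303·654 = 687
h_27 = 237·687 + 899·67 + 303·50 = 78
h_28 = 237·78 + 899·687 + 303·67 = 550
h_29 = 237·550 + 899·78 + 303·687 = 997
h_30 = 237·997 + 899·550 + 303·78 = 650
h_31 = 237·650 + 899·997 + 303·550 = 149
h_32 = 237·149 + 899·650 + 303·997 = 537
h_33 = 237·537 + 899·149 + 303·650 = 84
h_34 = 237·84 + 899·537 + 303·149 = 940
h_35 = 237·940 + 899·84 + 303·537 = 903
h_36 = 237·903 + 899·940 + 303·84 = 857
h_37 = 237·857 + 899·903 + 303·940 = 134
h_38 = 237·134 + 899·857 + 303·903 = 216
h_39 = 237·216 + 899·134 + 303·857 = 486
h_40 = 237·486 + 899·216 + 303·134 = 854
h_41 = 237·854 + 899·486 + 303·216 = 478
h_42 = 237·478 + 899·854 + 303·486 = 119
h_43 = 237·119 + 899·478 + 303·854 = 297
h_44 = 237·297 + 899·119 + 303·478 = 333
h_45 = 237·333 + 899·297 + 303·119 = 579
h_46 = 237·579 + 899·333 + 303·297 = 892
h_47 = 237·892 + 899·579 + 303·333 = 399
h_48 = 237·399 + 899·892 + 303·579 = 350
h_49 = 237·350 + 899·399 + 303·892 = 582
h_50 = 237·582 + 899·350 + 303·399 = 369
h_51 = 237·369 + 899·582 + 303·350 = 331
h_52 = 237·331 + 899·369 + 303·582 = 295
h_53 = 237·295 + 899·331 + 303·369 = 16
h_54 = 237·16 + 899·295 + 303·331 = 1005
h_55 = 237·1005 + 899·16 + 303·295 = 912
h_56 = 237·912 + 899·1005 + 303·16 = 461
h_57 = 237·461 + 899·912 + 303·1005 = 662
h_58 = 237·662 + 899·461 + 303·912 = 109

109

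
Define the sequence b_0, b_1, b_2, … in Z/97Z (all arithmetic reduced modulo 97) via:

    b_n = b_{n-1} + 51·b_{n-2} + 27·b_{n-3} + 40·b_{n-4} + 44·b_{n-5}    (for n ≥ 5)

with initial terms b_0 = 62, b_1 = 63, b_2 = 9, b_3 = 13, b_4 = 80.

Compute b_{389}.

b_5 = 1·80 + 51·13 + 27·9 + 40·63 + 44·62 = 26
b_6 = 1·26 + 51·80 + 27·13 + 40·9 + 44·63 = 23
b_7 = 1·23 + 51·26 + 27·80 + 40·13 + 44·9 = 60
b_8 = 1·60 + 51·23 + 27·26 + 40·80 + 44·13 = 81
b_9 = 1·81 + 51·60 + 27·23 + 40·26 + 44·80 = 77
b_10 = 1·77 + 51·81 + 27·60 + 40·23 + 44·26 = 35
Continuing the recurrence:
  b_11 = 55;  b_12 = 2;  b_13 = 17;  b_14 = 87;  b_15 = 92;  b_16 = 19
  b_17 = 68;  b_18 = 86;  b_19 = 32;  b_20 = 4;  b_21 = 45;  b_22 = 76
  b_23 = 74;  b_24 = 40;  b_25 = 82;  b_26 = 22;  b_27 = 45;  b_28 = 89
  b_29 = 64;  b_30 = 24;  b_31 = 20;  b_32 = 73;  b_33 = 69;  b_34 = 57
  b_35 = 31;  b_36 = 65;  b_37 = 39;  b_38 = 1;  b_39 = 24;  b_40 = 48
  b_41 = 93;  b_42 = 95;  b_43 = 57;  b_44 = 10;  b_45 = 62;  b_46 = 12
  b_47 = 10;  b_48 = 63;  b_49 = 34;  b_50 = 32;  b_51 = 30;  b_52 = 11
  b_53 = 38;  b_54 = 14;  b_55 = 7;  b_56 = 15;  b_57 = 38;  b_58 = 23
  b_59 = 61;  b_60 = 64;  b_61 = 59;  b_62 = 93;  b_63 = 37;  b_64 = 74
  b_65 = 45;  b_66 = 76;  b_67 = 47;  b_68 = 26;  b_69 = 25;  b_70 = 74
  b_71 = 0;  b_72 = 88;  b_73 = 59;  b_74 = 71;  b_75 = 79;  b_76 = 83
  b_77 = 39;  b_78 = 7;  b_79 = 45;  b_80 = 6;  b_81 = 39;  b_82 = 64
  b_83 = 55;  b_84 = 93;  b_85 = 48;  b_86 = 76;  b_87 = 60;  b_88 = 23
  b_89 = 89;  b_90 = 80;  b_91 = 23;  b_92 = 75;  b_93 = 26;  b_94 = 45
  b_95 = 76;  b_96 = 4;  b_97 = 26;  b_98 = 85;  b_99 = 40;  b_100 = 45
  b_101 = 67;  b_102 = 32;  b_103 = 13;  b_104 = 30;  b_105 = 9;  b_106 = 7
  b_107 = 3;  b_108 = 47;  b_109 = 32;  b_110 = 82;  b_111 = 16;  b_112 = 90
  b_113 = 66;  b_114 = 76;  b_115 = 32;  b_116 = 3;  b_117 = 5;  b_118 = 79
  b_119 = 92;  b_120 = 61;  b_121 = 40;  b_122 = 91;  b_123 = 70;  b_124 = 57
  b_125 = 86;  b_126 = 1;  b_127 = 23;  b_128 = 93;  b_129 = 63;  b_130 = 36
  b_131 = 31;  b_132 = 55;  b_133 = 5;  b_134 = 2;  b_135 = 7;  b_136 = 25
  b_137 = 49;  b_138 = 67;  b_139 = 20;  b_140 = 54;  b_141 = 26;  b_142 = 8
  b_143 = 41;  b_144 = 20;  b_145 = 20;  b_146 = 22;  b_147 = 82;  b_148 = 80
  b_149 = 37;  b_150 = 40;  b_151 = 90;  b_152 = 43;  b_153 = 43;  b_154 = 37
  b_155 = 21;  b_156 = 19;  b_157 = 75;  b_158 = 36;  b_159 = 52;  b_160 = 68
  b_161 = 59;  b_162 = 68;  b_163 = 41;  b_164 = 22;  b_165 = 86;  b_166 = 65
  b_167 = 74;  b_168 = 53;  b_169 = 96;  b_170 = 26;  b_171 = 48;  b_172 = 30
  b_173 = 40;  b_174 = 79;  b_175 = 76;  b_176 = 58;  b_177 = 63;  b_178 = 2
  b_179 = 45;  b_180 = 43;  b_181 = 92;  b_182 = 47;  b_183 = 28;  b_184 = 73
  b_185 = 0;  b_186 = 28;  b_187 = 46;  b_188 = 0;  b_189 = 9;  b_190 = 43
  b_191 = 82;  b_192 = 80;  b_193 = 60;  b_194 = 31;  b_195 = 44;  b_196 = 62
  b_197 = 42;  b_198 = 27;  b_199 = 80;  b_200 = 23;  b_201 = 25;  b_202 = 78
  b_203 = 57;  b_204 = 32;  b_205 = 73;  b_206 = 92;  b_207 = 12;  b_208 = 84
  b_209 = 39;  b_210 = 93;  b_211 = 51;  b_212 = 35;  b_213 = 24;  b_214 = 86
  b_215 = 45;  b_216 = 90;  b_217 = 29;  b_218 = 48;  b_219 = 35;  b_220 = 19
  b_221 = 72;  b_222 = 41;  b_223 = 75;  b_224 = 8;  b_225 = 23;  b_226 = 86
  b_227 = 71;  b_228 = 65;  b_229 = 5;  b_230 = 86;  b_231 = 87;  b_232 = 50
  b_233 = 72;  b_234 = 95;  b_235 = 62;  b_236 = 69;  b_237 = 12;  b_238 = 48
  b_239 = 65;  b_240 = 80;  b_241 = 59;  b_242 = 0;  b_243 = 84;  b_244 = 74
  b_245 = 53;  b_246 = 58;  b_247 = 68;  b_248 = 55;  b_249 = 86;  b_250 = 67
  b_251 = 55;  b_252 = 25;  b_253 = 23;  b_254 = 32;  b_255 = 44;  b_256 = 91
  b_257 = 78;  b_258 = 51;  b_259 = 51;  b_260 = 52;  b_261 = 96;  b_262 = 91
  b_263 = 5;  b_264 = 19;  b_265 = 32;  b_266 = 76;  b_267 = 23;  b_268 = 20
  b_269 = 26;  b_270 = 4;  b_271 = 23;  b_272 = 25;  b_273 = 25;  b_274 = 24
  b_275 = 63;  b_276 = 94;  b_277 = 41;  b_278 = 60;  b_279 = 20;  b_280 = 49
  b_281 = 26;  b_282 = 91;  b_283 = 69;  b_284 = 7;  b_285 = 61;  b_286 = 81
  b_287 = 57;  b_288 = 33;  b_289 = 18;  b_290 = 46;  b_291 = 36;  b_292 = 3
  b_293 = 15;  b_294 = 86;  b_295 = 31;  b_296 = 27;  b_297 = 6;  b_298 = 15
  b_299 = 60;  b_300 = 36;  b_301 = 79;  b_302 = 34;  b_303 = 44;  b_304 = 37
  b_305 = 86;  b_306 = 43;  b_307 = 51;  b_308 = 28;  b_309 = 31;  b_310 = 95
  b_311 = 59;  b_312 = 84;  b_313 = 79;  b_314 = 62;  b_315 = 95;  b_316 = 94
  b_317 = 83;  b_318 = 12;  b_319 = 22;  b_320 = 48;  b_321 = 26;  b_322 = 22
  b_323 = 75;  b_324 = 34;  b_325 = 39;  b_326 = 2;  b_327 = 87;  b_328 = 82
  b_329 = 63;  b_330 = 48;  b_331 = 22;  b_332 = 27;  b_333 = 37;  b_334 = 7
  b_335 = 86;  b_336 = 95;  b_337 = 63;  b_338 = 20;  b_339 = 40;  b_340 = 63
  b_341 = 31;  b_342 = 39;  b_343 = 78;  b_344 = 6;  b_345 = 28;  b_346 = 29
  b_347 = 53;  b_348 = 43;  b_349 = 63;  b_350 = 65;  b_351 = 75;  b_352 = 25
  b_353 = 26;  b_354 = 65;  b_355 = 69;  b_356 = 44;  b_357 = 86;  b_358 = 80
  b_359 = 22;  b_360 = 65;  b_361 = 90;  b_362 = 22;  b_363 = 0;  b_364 = 39
  b_365 = 12;  b_366 = 51;  b_367 = 65;  b_368 = 88;  b_369 = 89;  b_370 = 73
  b_371 = 95;  b_372 = 88;  b_373 = 77;  b_374 = 95;  b_375 = 24;  b_376 = 1
  b_377 = 72;  b_378 = 5;  b_379 = 17;  b_380 = 14;  b_381 = 60;  b_382 = 42
  b_383 = 15;  b_384 = 41;  b_385 = 9;  b_386 = 35;  b_387 = 72
b_388 = 1·72 + 51·35 + 27·9 + 40·41 + 44·15 = 35
b_389 = 1·35 + 51·72 + 27·35 + 40·9 + 44·41 = 26

26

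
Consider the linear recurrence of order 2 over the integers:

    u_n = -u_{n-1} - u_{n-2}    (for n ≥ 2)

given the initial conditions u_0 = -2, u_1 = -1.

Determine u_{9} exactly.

-2

u_2 = -1·-1 + -1·-2 = 3
u_3 = -1·3 + -1·-1 = -2
u_4 = -1·-2 + -1·3 = -1
(u_3, u_4) = (-2, -1) = (u_0, u_1), so the sequence has period 3.
9 ≡ 0 (mod 3), hence u_9 = u_0 = -2.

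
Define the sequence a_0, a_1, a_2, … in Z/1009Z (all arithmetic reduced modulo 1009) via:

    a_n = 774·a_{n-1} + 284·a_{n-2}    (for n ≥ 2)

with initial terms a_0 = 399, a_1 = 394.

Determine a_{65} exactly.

555

a_2 = 774·394 + 284·399 = 546
a_3 = 774·546 + 284·394 = 739
a_4 = 774·739 + 284·546 = 570
a_5 = 774·570 + 284·739 = 251
a_6 = 774·251 + 284·570 = 986
a_7 = 774·986 + 284·251 = 5
a_8 = 774·5 + 284·986 = 365
a_9 = 774·365 + 284·5 = 401
a_10 = 774·401 + 284·365 = 344
a_11 = 774·344 + 284·401 = 756
a_12 = 774·756 + 284·344 = 756
a_13 = 774·756 + 284·756 = 720
a_14 = 774·720 + 284·756 = 99
a_15 = 774·99 + 284·720 = 604
a_16 = 774·604 + 284·99 = 193
a_17 = 774·193 + 284·604 = 56
a_18 = 774·56 + 284·193 = 283
a_19 = 774·283 + 284·56 = 858
a_20 = 774·858 + 284·283 = 831
a_21 = 774·831 + 284·858 = 964
a_22 = 774·964 + 284·831 = 383
a_23 = 774·383 + 284·964 = 133
a_24 = 774·133 + 284·383 = 833
a_25 = 774·833 + 284·133 = 430
a_26 = 774·430 + 284·833 = 316
a_27 = 774·316 + 284·430 = 437
a_28 = 774·437 + 284·316 = 166
a_29 = 774·166 + 284·437 = 342
a_30 = 774·342 + 284·166 = 71
a_31 = 774·71 + 284·342 = 732
a_32 = 774·732 + 284·71 = 503
a_33 = 774·503 + 284·732 = 891
a_34 = 774·891 + 284·503 = 61
a_35 = 774·61 + 284·891 = 585
a_36 = 774·585 + 284·61 = 929
a_37 = 774·929 + 284·585 = 293
a_38 = 774·293 + 284·929 = 244
a_39 = 774·244 + 284·293 = 647
a_40 = 774·647 + 284·244 = 998
a_41 = 774·998 + 284·647 = 677
a_42 = 774·677 + 284·998 = 230
a_43 = 774·230 + 284·677 = 994
a_44 = 774·994 + 284·230 = 233
a_45 = 774·233 + 284·994 = 516
a_46 = 774·516 + 284·233 = 407
a_47 = 774·407 + 284·516 = 449
a_48 = 774·449 + 284·407 = 992
a_49 = 774·992 + 284·449 = 341
a_50 = 774·341 + 284·992 = 802
a_51 = 774·802 + 284·341 = 193
a_52 = 774·193 + 284·802 = 793
a_53 = 774·793 + 284·193 = 636
a_54 = 774·636 + 284·793 = 77
a_55 = 774·77 + 284·636 = 80
a_56 = 774·80 + 284·77 = 41
a_57 = 774·41 + 284·80 = 977
a_58 = 774·977 + 284·41 = 1002
a_59 = 774·1002 + 284·977 = 629
a_60 = 774·629 + 284·1002 = 538
a_61 = 774·538 + 284·629 = 747
a_62 = 774·747 + 284·538 = 454
a_63 = 774·454 + 284·747 = 522
a_64 = 774·522 + 284·454 = 212
a_65 = 774·212 + 284·522 = 555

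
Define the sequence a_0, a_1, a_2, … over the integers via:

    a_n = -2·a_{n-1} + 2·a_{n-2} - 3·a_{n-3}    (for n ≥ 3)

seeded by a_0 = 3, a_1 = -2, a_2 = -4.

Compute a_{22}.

2413927664

a_3 = -2·-4 + 2·-2 + -3·3 = -5
a_4 = -2·-5 + 2·-4 + -3·-2 = 8
a_5 = -2·8 + 2·-5 + -3·-4 = -14
a_6 = -2·-14 + 2·8 + -3·-5 = 59
a_7 = -2·59 + 2·-14 + -3·8 = -170
a_8 = -2·-170 + 2·59 + -3·-14 = 500
a_9 = -2·500 + 2·-170 + -3·59 = -1517
a_10 = -2·-1517 + 2·500 + -3·-170 = 4544
a_11 = -2·4544 + 2·-1517 + -3·500 = -13622
a_12 = -2·-13622 + 2·4544 + -3·-1517 = 40883
a_13 = -2·40883 + 2·-13622 + -3·4544 = -122642
a_14 = -2·-122642 + 2·40883 + -3·-13622 = 367916
a_15 = -2·367916 + 2·-122642 + -3·40883 = -1103765
a_16 = -2·-1103765 + 2·367916 + -3·-122642 = 3311288
a_17 = -2·3311288 + 2·-1103765 + -3·367916 = -9933854
a_18 = -2·-9933854 + 2·3311288 + -3·-1103765 = 29801579
a_19 = -2·29801579 + 2·-9933854 + -3·3311288 = -89404730
a_20 = -2·-89404730 + 2·29801579 + -3·-9933854 = 268214180
a_21 = -2·268214180 + 2·-89404730 + -3·29801579 = -804642557
a_22 = -2·-804642557 + 2·268214180 + -3·-89404730 = 2413927664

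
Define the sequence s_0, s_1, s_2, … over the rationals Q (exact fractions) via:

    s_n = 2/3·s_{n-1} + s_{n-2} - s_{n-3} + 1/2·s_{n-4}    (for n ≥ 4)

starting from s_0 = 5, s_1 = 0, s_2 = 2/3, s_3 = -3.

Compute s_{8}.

3389/972

s_4 = 2/3·-3 + 1·2/3 + -1·0 + 1/2·5 = 7/6
s_5 = 2/3·7/6 + 1·-3 + -1·2/3 + 1/2·0 = -26/9
s_6 = 2/3·-26/9 + 1·7/6 + -1·-3 + 1/2·2/3 = 139/54
s_7 = 2/3·139/54 + 1·-26/9 + -1·7/6 + 1/2·-3 = -311/81
s_8 = 2/3·-311/81 + 1·139/54 + -1·-26/9 + 1/2·7/6 = 3389/972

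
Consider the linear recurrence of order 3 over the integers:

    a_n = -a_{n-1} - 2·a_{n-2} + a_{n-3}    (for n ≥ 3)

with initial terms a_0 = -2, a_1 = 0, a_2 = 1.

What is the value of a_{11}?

a_3 = -1·1 + -2·0 + 1·-2 = -3
a_4 = -1·-3 + -2·1 + 1·0 = 1
a_5 = -1·1 + -2·-3 + 1·1 = 6
a_6 = -1·6 + -2·1 + 1·-3 = -11
a_7 = -1·-11 + -2·6 + 1·1 = 0
a_8 = -1·0 + -2·-11 + 1·6 = 28
a_9 = -1·28 + -2·0 + 1·-11 = -39
a_10 = -1·-39 + -2·28 + 1·0 = -17
a_11 = -1·-17 + -2·-39 + 1·28 = 123

123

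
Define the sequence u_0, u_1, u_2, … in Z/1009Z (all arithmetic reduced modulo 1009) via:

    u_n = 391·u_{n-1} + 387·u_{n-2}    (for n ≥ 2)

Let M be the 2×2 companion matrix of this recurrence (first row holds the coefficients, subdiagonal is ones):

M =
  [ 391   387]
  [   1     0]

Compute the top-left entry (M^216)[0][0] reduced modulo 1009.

831

(M^216)[0][0] is the top entry after applying M 216 times to the unit state (1, 0). Equivalently it is h_{217} for the auxiliary sequence (h_n) obeying the same recurrence with h_1 = 1 and h_i = 0 for 0 ≤ i < 1:
h_2 = 391·1 + 387·0 = 391
h_3 = 391·391 + 387·1 = 909
h_4 = 391·909 + 387·391 = 218
h_5 = 391·218 + 387·909 = 124
h_6 = 391·124 + 387·218 = 671
h_7 = 391·671 + 387·124 = 586
Continuing the recurrence:
  h_8 = 447;  h_9 = 986;  h_10 = 538;  h_11 = 666;  h_12 = 436;  h_13 = 402
  h_14 = 7;  h_15 = 907;  h_16 = 160;  h_17 = 888;  h_18 = 483;  h_19 = 766
  h_20 = 89;  h_21 = 289;  h_22 = 128;  h_23 = 451;  h_24 = 870;  h_25 = 117
  h_26 = 26;  h_27 = 959;  h_28 = 602;  h_29 = 106;  h_30 = 981;  h_31 = 813
  h_32 = 311;  h_33 = 344;  h_34 = 593;  h_35 = 742;  h_36 = 987;  h_37 = 68
  h_38 = 921;  h_39 = 989;  h_40 = 502;  h_41 = 868;  h_42 = 910;  h_43 = 561
  h_44 = 427;  h_45 = 644;  h_46 = 336;  h_47 = 211;  h_48 = 643;  h_49 = 100
  h_50 = 376;  h_51 = 60;  h_52 = 469;  h_53 = 763;  h_54 = 561;  h_55 = 42
  h_56 = 450;  h_57 = 494;  h_58 = 28;  h_59 = 326;  h_60 = 69;  h_61 = 782
  h_62 = 504;  h_63 = 243;  h_64 = 478;  h_65 = 437;  h_66 = 685;  h_67 = 57
  h_68 = 826;  h_69 = 956;  h_70 = 275;  h_71 = 240;  h_72 = 483;  h_73 = 222
  h_74 = 284;  h_75 = 203;  h_76 = 598;  h_77 = 598;  h_78 = 95;  h_79 = 177
  h_80 = 27;  h_81 = 354;  h_82 = 540;  h_83 = 33;  h_84 = 912;  h_85 = 69
  h_86 = 539;  h_87 = 337;  h_88 = 327;  h_89 = 981;  h_90 = 575;  h_91 = 81
  h_92 = 937;  h_93 = 168;  h_94 = 491;  h_95 = 711;  h_96 = 851;  h_97 = 480
  h_98 = 409;  h_99 = 601;  h_100 = 773;  h_101 = 60;  h_102 = 740;  h_103 = 779
  h_104 = 704;  h_105 = 598;  h_106 = 757;  h_107 = 715;  h_108 = 421;  h_109 = 383
  h_110 = 899;  h_111 = 275;  h_112 = 379;  h_113 = 346;  h_114 = 448;  h_115 = 316
  h_116 = 286;  h_117 = 30;  h_118 = 323;  h_119 = 679;  h_120 = 7;  h_121 = 143
  h_122 = 100;  h_123 = 604;  h_124 = 416;  h_125 = 876;  h_126 = 17;  h_127 = 581
  h_128 = 671;  h_129 = 870;  h_130 = 501;  h_131 = 838;  h_132 = 901;  h_133 = 567
  h_134 = 299;  h_135 = 341;  h_136 = 830;  h_137 = 429;  h_138 = 593;  h_139 = 340
  h_140 = 200;  h_141 = 917;  h_142 = 59;  h_143 = 582;  h_144 = 163;  h_145 = 393
  h_146 = 818;  h_147 = 726;  h_148 = 77;  h_149 = 297;  h_150 = 630;  h_151 = 47
  h_152 = 856;  h_153 = 744;  h_154 = 632;  h_155 = 270;  h_156 = 31;  h_157 = 576
  h_158 = 98;  h_159 = 908;  h_160 = 453;  h_161 = 812;  h_162 = 411;  h_163 = 715
  h_164 = 716;  h_165 = 702;  h_166 = 660;  h_167 = 9;  h_168 = 635;  h_169 = 527
  h_170 = 779;  h_171 = 2;  h_172 = 564;  h_173 = 327;  h_174 = 38;  h_175 = 147
  h_176 = 544;  h_177 = 190;  h_178 = 280;  h_179 = 381;  h_180 = 36;  h_181 = 83
  h_182 = 980;  h_183 = 602;  h_184 = 161;  h_185 = 288;  h_186 = 358;  h_187 = 193
  h_188 = 101;  h_189 = 165;  h_190 = 684;  h_191 = 347;  h_192 = 821;  h_193 = 241
  h_194 = 286;  h_195 = 266;  h_196 = 780;  h_197 = 286;  h_198 = 1005;  h_199 = 146
  h_200 = 43;  h_201 = 667;  h_202 = 972;  h_203 = 493;  h_204 = 860;  h_205 = 353
  h_206 = 649;  h_207 = 896;  h_208 = 135;  h_209 = 982;  h_210 = 319;  h_211 = 263
  h_212 = 270;  h_213 = 506;  h_214 = 645;  h_215 = 21
h_216 = 391·21 + 387·645 = 531
h_217 = 391·531 + 387·21 = 831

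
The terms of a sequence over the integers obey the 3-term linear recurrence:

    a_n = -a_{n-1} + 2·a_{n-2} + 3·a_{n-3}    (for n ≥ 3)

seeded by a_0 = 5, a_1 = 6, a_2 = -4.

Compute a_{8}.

a_3 = -1·-4 + 2·6 + 3·5 = 31
a_4 = -1·31 + 2·-4 + 3·6 = -21
a_5 = -1·-21 + 2·31 + 3·-4 = 71
a_6 = -1·71 + 2·-21 + 3·31 = -20
a_7 = -1·-20 + 2·71 + 3·-21 = 99
a_8 = -1·99 + 2·-20 + 3·71 = 74

74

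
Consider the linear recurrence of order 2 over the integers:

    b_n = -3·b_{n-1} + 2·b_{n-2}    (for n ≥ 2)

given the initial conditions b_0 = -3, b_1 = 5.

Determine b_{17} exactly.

b_2 = -3·5 + 2·-3 = -21
b_3 = -3·-21 + 2·5 = 73
b_4 = -3·73 + 2·-21 = -261
b_5 = -3·-261 + 2·73 = 929
b_6 = -3·929 + 2·-261 = -3309
b_7 = -3·-3309 + 2·929 = 11785
b_8 = -3·11785 + 2·-3309 = -41973
b_9 = -3·-41973 + 2·11785 = 149489
b_10 = -3·149489 + 2·-41973 = -532413
b_11 = -3·-532413 + 2·149489 = 1896217
b_12 = -3·1896217 + 2·-532413 = -6753477
b_13 = -3·-6753477 + 2·1896217 = 24052865
b_14 = -3·24052865 + 2·-6753477 = -85665549
b_15 = -3·-85665549 + 2·24052865 = 305102377
b_16 = -3·305102377 + 2·-85665549 = -1086638229
b_17 = -3·-1086638229 + 2·305102377 = 3870119441

3870119441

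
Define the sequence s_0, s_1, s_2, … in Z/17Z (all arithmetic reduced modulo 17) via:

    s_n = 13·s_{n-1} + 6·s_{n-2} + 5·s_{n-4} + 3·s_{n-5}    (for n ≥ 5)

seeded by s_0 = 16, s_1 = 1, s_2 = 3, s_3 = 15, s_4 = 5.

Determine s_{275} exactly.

s_5 = 13·5 + 6·15 + 0·3 + 5·1 + 3·16 = 4
s_6 = 13·4 + 6·5 + 0·15 + 5·3 + 3·1 = 15
s_7 = 13·15 + 6·4 + 0·5 + 5·15 + 3·3 = 14
s_8 = 13·14 + 6·15 + 0·4 + 5·5 + 3·15 = 2
s_9 = 13·2 + 6·14 + 0·15 + 5·4 + 3·5 = 9
s_10 = 13·9 + 6·2 + 0·14 + 5·15 + 3·4 = 12
Continuing the recurrence:
  s_11 = 2;  s_12 = 14;  s_13 = 7;  s_14 = 7;  s_15 = 9;  s_16 = 14
  s_17 = 7;  s_18 = 10;  s_19 = 0;  s_20 = 4;  s_21 = 10;  s_22 = 4
  s_23 = 6;  s_24 = 3;  s_25 = 1;  s_26 = 13;  s_27 = 13;  s_28 = 8
  s_29 = 9;  s_30 = 12;  s_31 = 8;  s_32 = 0;  s_33 = 15;  s_34 = 10
  s_35 = 7;  s_36 = 5;  s_37 = 12;  s_38 = 9;  s_39 = 16;  s_40 = 2
  s_41 = 10;  s_42 = 2;  s_43 = 6;  s_44 = 12;  s_45 = 10;  s_46 = 4
  s_47 = 12;  s_48 = 3;  s_49 = 10;  s_50 = 11;  s_51 = 3;  s_52 = 3
  s_53 = 14;  s_54 = 13;  s_55 = 12;  s_56 = 3;  s_57 = 3;  s_58 = 11
  s_59 = 5;  s_60 = 12;  s_61 = 6;  s_62 = 10;  s_63 = 3;  s_64 = 4
  s_65 = 0;  s_66 = 7;  s_67 = 0;  s_68 = 3;  s_69 = 0;  s_70 = 2
  s_71 = 13;  s_72 = 9;  s_73 = 0;  s_74 = 13;  s_75 = 2;  s_76 = 1
  s_77 = 1;  s_78 = 16;  s_79 = 8;  s_80 = 7;  s_81 = 11;  s_82 = 13
  s_83 = 0;  s_84 = 1;  s_85 = 4;  s_86 = 3;  s_87 = 0;  s_88 = 6
  s_89 = 16;  s_90 = 16;  s_91 = 7;  s_92 = 13;  s_93 = 3;  s_94 = 7
  s_95 = 5;  s_96 = 6;  s_97 = 9;  s_98 = 10;  s_99 = 9;  s_100 = 1
  s_101 = 11;  s_102 = 5;  s_103 = 2;  s_104 = 3;  s_105 = 7;  s_106 = 14
  s_107 = 11;  s_108 = 10;  s_109 = 2;  s_110 = 7;  s_111 = 13;  s_112 = 5
  s_113 = 13;  s_114 = 2;  s_115 = 3;  s_116 = 13;  s_117 = 12;  s_118 = 11
  s_119 = 15;  s_120 = 12;  s_121 = 5;  s_122 = 7;  s_123 = 8;  s_124 = 13
  s_125 = 6;  s_126 = 2;  s_127 = 4;  s_128 = 0;  s_129 = 8;  s_130 = 13
  s_131 = 5;  s_132 = 2;  s_133 = 11;  s_134 = 6;  s_135 = 4;  s_136 = 11
  s_137 = 7;  s_138 = 16;  s_139 = 16;  s_140 = 14;  s_141 = 6;  s_142 = 8
  s_143 = 13;  s_144 = 12;  s_145 = 0;  s_146 = 11;  s_147 = 11;  s_148 = 2
  s_149 = 9;  s_150 = 14;  s_151 = 1;  s_152 = 4;  s_153 = 7;  s_154 = 8
  s_155 = 6;  s_156 = 13;  s_157 = 14;  s_158 = 15;  s_159 = 10;  s_160 = 14
  s_161 = 11;  s_162 = 4;  s_163 = 9;  s_164 = 3;  s_165 = 3;  s_166 = 8
  s_167 = 9;  s_168 = 3;  s_169 = 15;  s_170 = 7;  s_171 = 12;  s_172 = 2
  s_173 = 12;  s_174 = 10;  s_175 = 11;  s_176 = 11;  s_177 = 3;  s_178 = 4
  s_179 = 2;  s_180 = 2;  s_181 = 1;  s_182 = 3;  s_183 = 16;  s_184 = 4
  s_185 = 6;  s_186 = 1;  s_187 = 2;  s_188 = 15;  s_189 = 11;  s_190 = 1
  s_191 = 7;  s_192 = 8;  s_193 = 8;  s_194 = 3;  s_195 = 6;  s_196 = 4
  s_197 = 16;  s_198 = 16;  s_199 = 3;  s_200 = 3;  s_201 = 13;  s_202 = 9
  s_203 = 3;  s_204 = 15;  s_205 = 15;  s_206 = 12;  s_207 = 16;  s_208 = 7
  s_209 = 1;  s_210 = 7;  s_211 = 9;  s_212 = 4;  s_213 = 13;  s_214 = 10
  s_215 = 2;  s_216 = 14;  s_217 = 16;  s_218 = 7;  s_219 = 6;  s_220 = 9
  s_221 = 3;  s_222 = 6;  s_223 = 11;  s_224 = 4;  s_225 = 7;  s_226 = 1
  s_227 = 9;  s_228 = 6;  s_229 = 9;  s_230 = 9;  s_231 = 15;  s_232 = 0
  s_233 = 0;  s_234 = 4;  s_235 = 1;  s_236 = 14;  s_237 = 1;  s_238 = 15
  s_239 = 14;  s_240 = 5;  s_241 = 9;  s_242 = 4;  s_243 = 0;  s_244 = 6
  s_245 = 2;  s_246 = 7;  s_247 = 13;  s_248 = 3;  s_249 = 9;  s_250 = 6
  s_251 = 14;  s_252 = 0;  s_253 = 2;  s_254 = 15;  s_255 = 6;  s_256 = 6
  s_257 = 5;  s_258 = 12;  s_259 = 6;  s_260 = 11;  s_261 = 1;  s_262 = 1
  s_263 = 0;  s_264 = 11;  s_265 = 11;  s_266 = 13;  s_267 = 0;  s_268 = 14
  s_269 = 15;  s_270 = 3;  s_271 = 15;  s_272 = 11;  s_273 = 10
s_274 = 13·10 + 6·11 + 0·15 + 5·3 + 3·15 = 1
s_275 = 13·1 + 6·10 + 0·11 + 5·15 + 3·3 = 4

4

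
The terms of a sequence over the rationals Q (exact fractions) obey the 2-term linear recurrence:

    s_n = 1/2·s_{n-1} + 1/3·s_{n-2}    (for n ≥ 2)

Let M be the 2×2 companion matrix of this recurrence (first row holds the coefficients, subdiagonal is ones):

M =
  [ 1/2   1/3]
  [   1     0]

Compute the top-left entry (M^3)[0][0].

(M^3)[0][0] is the top entry after applying M 3 times to the unit state (1, 0). Equivalently it is h_{4} for the auxiliary sequence (h_n) obeying the same recurrence with h_1 = 1 and h_i = 0 for 0 ≤ i < 1:
h_2 = 1/2·1 + 1/3·0 = 1/2
h_3 = 1/2·1/2 + 1/3·1 = 7/12
h_4 = 1/2·7/12 + 1/3·1/2 = 11/24

11/24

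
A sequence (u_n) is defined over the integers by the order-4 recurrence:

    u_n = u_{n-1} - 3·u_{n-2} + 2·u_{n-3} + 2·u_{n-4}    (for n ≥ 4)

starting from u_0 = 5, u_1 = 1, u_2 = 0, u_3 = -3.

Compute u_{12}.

-165

u_4 = 1·-3 + -3·0 + 2·1 + 2·5 = 9
u_5 = 1·9 + -3·-3 + 2·0 + 2·1 = 20
u_6 = 1·20 + -3·9 + 2·-3 + 2·0 = -13
u_7 = 1·-13 + -3·20 + 2·9 + 2·-3 = -61
u_8 = 1·-61 + -3·-13 + 2·20 + 2·9 = 36
u_9 = 1·36 + -3·-61 + 2·-13 + 2·20 = 233
u_10 = 1·233 + -3·36 + 2·-61 + 2·-13 = -23
u_11 = 1·-23 + -3·233 + 2·36 + 2·-61 = -772
u_12 = 1·-772 + -3·-23 + 2·233 + 2·36 = -165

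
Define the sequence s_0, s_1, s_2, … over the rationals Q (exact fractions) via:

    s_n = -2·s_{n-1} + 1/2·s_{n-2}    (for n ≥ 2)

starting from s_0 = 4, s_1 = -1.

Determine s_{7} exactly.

-1673/8

s_2 = -2·-1 + 1/2·4 = 4
s_3 = -2·4 + 1/2·-1 = -17/2
s_4 = -2·-17/2 + 1/2·4 = 19
s_5 = -2·19 + 1/2·-17/2 = -169/4
s_6 = -2·-169/4 + 1/2·19 = 94
s_7 = -2·94 + 1/2·-169/4 = -1673/8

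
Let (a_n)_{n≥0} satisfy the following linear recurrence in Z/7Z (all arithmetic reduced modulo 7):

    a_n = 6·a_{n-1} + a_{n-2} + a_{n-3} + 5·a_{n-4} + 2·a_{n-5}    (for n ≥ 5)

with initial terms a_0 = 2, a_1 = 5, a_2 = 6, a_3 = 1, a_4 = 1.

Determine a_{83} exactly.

5

a_5 = 6·1 + 1·1 + 1·6 + 5·5 + 2·2 = 0
a_6 = 6·0 + 1·1 + 1·1 + 5·6 + 2·5 = 0
a_7 = 6·0 + 1·0 + 1·1 + 5·1 + 2·6 = 4
a_8 = 6·4 + 1·0 + 1·0 + 5·1 + 2·1 = 3
a_9 = 6·3 + 1·4 + 1·0 + 5·0 + 2·1 = 3
a_10 = 6·3 + 1·3 + 1·4 + 5·0 + 2·0 = 4
a_11 = 6·4 + 1·3 + 1·3 + 5·4 + 2·0 = 1
a_12 = 6·1 + 1·4 + 1·3 + 5·3 + 2·4 = 1
a_13 = 6·1 + 1·1 + 1·4 + 5·3 + 2·3 = 4
a_14 = 6·4 + 1·1 + 1·1 + 5·4 + 2·3 = 3
a_15 = 6·3 + 1·4 + 1·1 + 5·1 + 2·4 = 1
a_16 = 6·1 + 1·3 + 1·4 + 5·1 + 2·1 = 6
a_17 = 6·6 + 1·1 + 1·3 + 5·4 + 2·1 = 6
a_18 = 6·6 + 1·6 + 1·1 + 5·3 + 2·4 = 3
a_19 = 6·3 + 1·6 + 1·6 + 5·1 + 2·3 = 6
a_20 = 6·6 + 1·3 + 1·6 + 5·6 + 2·1 = 0
a_21 = 6·0 + 1·6 + 1·3 + 5·6 + 2·6 = 2
a_22 = 6·2 + 1·0 + 1·6 + 5·3 + 2·6 = 3
a_23 = 6·3 + 1·2 + 1·0 + 5·6 + 2·3 = 0
a_24 = 6·0 + 1·3 + 1·2 + 5·0 + 2·6 = 3
a_25 = 6·3 + 1·0 + 1·3 + 5·2 + 2·0 = 3
a_26 = 6·3 + 1·3 + 1·0 + 5·3 + 2·2 = 5
a_27 = 6·5 + 1·3 + 1·3 + 5·0 + 2·3 = 0
a_28 = 6·0 + 1·5 + 1·3 + 5·3 + 2·0 = 2
a_29 = 6·2 + 1·0 + 1·5 + 5·3 + 2·3 = 3
a_30 = 6·3 + 1·2 + 1·0 + 5·5 + 2·3 = 2
a_31 = 6·2 + 1·3 + 1·2 + 5·0 + 2·5 = 6
a_32 = 6·6 + 1·2 + 1·3 + 5·2 + 2·0 = 2
a_33 = 6·2 + 1·6 + 1·2 + 5·3 + 2·2 = 4
a_34 = 6·4 + 1·2 + 1·6 + 5·2 + 2·3 = 6
a_35 = 6·6 + 1·4 + 1·2 + 5·6 + 2·2 = 6
a_36 = 6·6 + 1·6 + 1·4 + 5·2 + 2·6 = 5
a_37 = 6·5 + 1·6 + 1·6 + 5·4 + 2·2 = 3
a_38 = 6·3 + 1·5 + 1·6 + 5·6 + 2·4 = 4
a_39 = 6·4 + 1·3 + 1·5 + 5·6 + 2·6 = 4
a_40 = 6·4 + 1·4 + 1·3 + 5·5 + 2·6 = 5
a_41 = 6·5 + 1·4 + 1·4 + 5·3 + 2·5 = 0
a_42 = 6·0 + 1·5 + 1·4 + 5·4 + 2·3 = 0
a_43 = 6·0 + 1·0 + 1·5 + 5·4 + 2·4 = 5
a_44 = 6·5 + 1·0 + 1·0 + 5·5 + 2·4 = 0
a_45 = 6·0 + 1·5 + 1·0 + 5·0 + 2·5 = 1
a_46 = 6·1 + 1·0 + 1·5 + 5·0 + 2·0 = 4
a_47 = 6·4 + 1·1 + 1·0 + 5·5 + 2·0 = 1
a_48 = 6·1 + 1·4 + 1·1 + 5·0 + 2·5 = 0
a_49 = 6·0 + 1·1 + 1·4 + 5·1 + 2·0 = 3
a_50 = 6·3 + 1·0 + 1·1 + 5·4 + 2·1 = 6
a_51 = 6·6 + 1·3 + 1·0 + 5·1 + 2·4 = 3
a_52 = 6·3 + 1·6 + 1·3 + 5·0 + 2·1 = 1
a_53 = 6·1 + 1·3 + 1·6 + 5·3 + 2·0 = 2
a_54 = 6·2 + 1·1 + 1·3 + 5·6 + 2·3 = 3
a_55 = 6·3 + 1·2 + 1·1 + 5·3 + 2·6 = 6
a_56 = 6·6 + 1·3 + 1·2 + 5·1 + 2·3 = 3
a_57 = 6·3 + 1·6 + 1·3 + 5·2 + 2·1 = 4
a_58 = 6·4 + 1·3 + 1·6 + 5·3 + 2·2 = 3
a_59 = 6·3 + 1·4 + 1·3 + 5·6 + 2·3 = 5
a_60 = 6·5 + 1·3 + 1·4 + 5·3 + 2·6 = 1
a_61 = 6·1 + 1·5 + 1·3 + 5·4 + 2·3 = 5
a_62 = 6·5 + 1·1 + 1·5 + 5·3 + 2·4 = 3
a_63 = 6·3 + 1·5 + 1·1 + 5·5 + 2·3 = 6
a_64 = 6·6 + 1·3 + 1·5 + 5·1 + 2·5 = 3
a_65 = 6·3 + 1·6 + 1·3 + 5·5 + 2·1 = 5
a_66 = 6·5 + 1·3 + 1·6 + 5·3 + 2·5 = 1
a_67 = 6·1 + 1·5 + 1·3 + 5·6 + 2·3 = 1
a_68 = 6·1 + 1·1 + 1·5 + 5·3 + 2·6 = 4
a_69 = 6·4 + 1·1 + 1·1 + 5·5 + 2·3 = 1
a_70 = 6·1 + 1·4 + 1·1 + 5·1 + 2·5 = 5
a_71 = 6·5 + 1·1 + 1·4 + 5·1 + 2·1 = 0
a_72 = 6·0 + 1·5 + 1·1 + 5·4 + 2·1 = 0
a_73 = 6·0 + 1·0 + 1·5 + 5·1 + 2·4 = 4
a_74 = 6·4 + 1·0 + 1·0 + 5·5 + 2·1 = 2
a_75 = 6·2 + 1·4 + 1·0 + 5·0 + 2·5 = 5
a_76 = 6·5 + 1·2 + 1·4 + 5·0 + 2·0 = 1
a_77 = 6·1 + 1·5 + 1·2 + 5·4 + 2·0 = 5
a_78 = 6·5 + 1·1 + 1·5 + 5·2 + 2·4 = 5
a_79 = 6·5 + 1·5 + 1·1 + 5·5 + 2·2 = 2
a_80 = 6·2 + 1·5 + 1·5 + 5·1 + 2·5 = 2
a_81 = 6·2 + 1·2 + 1·5 + 5·5 + 2·1 = 4
a_82 = 6·4 + 1·2 + 1·2 + 5·5 + 2·5 = 0
a_83 = 6·0 + 1·4 + 1·2 + 5·2 + 2·5 = 5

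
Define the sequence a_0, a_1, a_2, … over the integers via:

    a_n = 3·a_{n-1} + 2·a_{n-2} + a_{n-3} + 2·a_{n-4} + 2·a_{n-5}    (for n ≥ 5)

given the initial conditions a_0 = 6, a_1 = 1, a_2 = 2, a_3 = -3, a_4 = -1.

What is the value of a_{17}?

33333995

a_5 = 3·-1 + 2·-3 + 1·2 + 2·1 + 2·6 = 7
a_6 = 3·7 + 2·-1 + 1·-3 + 2·2 + 2·1 = 22
a_7 = 3·22 + 2·7 + 1·-1 + 2·-3 + 2·2 = 77
a_8 = 3·77 + 2·22 + 1·7 + 2·-1 + 2·-3 = 274
a_9 = 3·274 + 2·77 + 1·22 + 2·7 + 2·-1 = 1010
a_10 = 3·1010 + 2·274 + 1·77 + 2·22 + 2·7 = 3713
a_11 = 3·3713 + 2·1010 + 1·274 + 2·77 + 2·22 = 13631
a_12 = 3·13631 + 2·3713 + 1·1010 + 2·274 + 2·77 = 50031
a_13 = 3·50031 + 2·13631 + 1·3713 + 2·1010 + 2·274 = 183636
a_14 = 3·183636 + 2·50031 + 1·13631 + 2·3713 + 2·1010 = 674047
a_15 = 3·674047 + 2·183636 + 1·50031 + 2·13631 + 2·3713 = 2474132
a_16 = 3·2474132 + 2·674047 + 1·183636 + 2·50031 + 2·13631 = 9081450
a_17 = 3·9081450 + 2·2474132 + 1·674047 + 2·183636 + 2·50031 = 33333995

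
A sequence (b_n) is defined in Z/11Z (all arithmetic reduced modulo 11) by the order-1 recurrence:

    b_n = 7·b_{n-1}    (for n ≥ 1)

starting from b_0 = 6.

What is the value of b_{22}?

b_1 = 7·6 = 9
b_2 = 7·9 = 8
b_3 = 7·8 = 1
b_4 = 7·1 = 7
b_5 = 7·7 = 5
b_6 = 7·5 = 2
b_7 = 7·2 = 3
b_8 = 7·3 = 10
b_9 = 7·10 = 4
b_10 = 7·4 = 6
(b_10) = (6) = (b_0), so the sequence has period 10.
22 ≡ 2 (mod 10), hence b_22 = b_2 = 8.

8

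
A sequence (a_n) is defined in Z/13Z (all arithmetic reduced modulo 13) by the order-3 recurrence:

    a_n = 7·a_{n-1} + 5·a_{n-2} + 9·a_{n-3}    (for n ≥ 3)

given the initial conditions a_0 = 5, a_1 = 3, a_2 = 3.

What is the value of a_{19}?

a_3 = 7·3 + 5·3 + 9·5 = 3
a_4 = 7·3 + 5·3 + 9·3 = 11
a_5 = 7·11 + 5·3 + 9·3 = 2
a_6 = 7·2 + 5·11 + 9·3 = 5
a_7 = 7·5 + 5·2 + 9·11 = 1
a_8 = 7·1 + 5·5 + 9·2 = 11
a_9 = 7·11 + 5·1 + 9·5 = 10
a_10 = 7·10 + 5·11 + 9·1 = 4
a_11 = 7·4 + 5·10 + 9·11 = 8
a_12 = 7·8 + 5·4 + 9·10 = 10
a_13 = 7·10 + 5·8 + 9·4 = 3
a_14 = 7·3 + 5·10 + 9·8 = 0
a_15 = 7·0 + 5·3 + 9·10 = 1
a_16 = 7·1 + 5·0 + 9·3 = 8
a_17 = 7·8 + 5·1 + 9·0 = 9
a_18 = 7·9 + 5·8 + 9·1 = 8
a_19 = 7·8 + 5·9 + 9·8 = 4

4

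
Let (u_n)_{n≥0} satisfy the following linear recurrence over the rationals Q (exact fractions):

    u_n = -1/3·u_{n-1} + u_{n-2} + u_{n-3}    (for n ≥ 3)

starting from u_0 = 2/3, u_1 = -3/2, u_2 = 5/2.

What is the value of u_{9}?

8351/4374

u_3 = -1/3·5/2 + 1·-3/2 + 1·2/3 = -5/3
u_4 = -1/3·-5/3 + 1·5/2 + 1·-3/2 = 14/9
u_5 = -1/3·14/9 + 1·-5/3 + 1·5/2 = 17/54
u_6 = -1/3·17/54 + 1·14/9 + 1·-5/3 = -35/162
u_7 = -1/3·-35/162 + 1·17/54 + 1·14/9 = 472/243
u_8 = -1/3·472/243 + 1·-35/162 + 1·17/54 = -400/729
u_9 = -1/3·-400/729 + 1·472/243 + 1·-35/162 = 8351/4374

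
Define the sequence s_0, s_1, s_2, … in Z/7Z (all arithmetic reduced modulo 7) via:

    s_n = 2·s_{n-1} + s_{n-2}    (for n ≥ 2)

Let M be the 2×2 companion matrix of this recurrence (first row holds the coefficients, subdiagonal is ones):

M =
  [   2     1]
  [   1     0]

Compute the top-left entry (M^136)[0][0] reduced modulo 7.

1

(M^136)[0][0] is the top entry after applying M 136 times to the unit state (1, 0). Equivalently it is h_{137} for the auxiliary sequence (h_n) obeying the same recurrence with h_1 = 1 and h_i = 0 for 0 ≤ i < 1:
h_2 = 2·1 + 1·0 = 2
h_3 = 2·2 + 1·1 = 5
h_4 = 2·5 + 1·2 = 5
h_5 = 2·5 + 1·5 = 1
h_6 = 2·1 + 1·5 = 0
h_7 = 2·0 + 1·1 = 1
(h_6, h_7) = (0, 1) = (h_0, h_1), so the sequence has period 6.
137 ≡ 5 (mod 6), hence h_137 = h_5 = 1.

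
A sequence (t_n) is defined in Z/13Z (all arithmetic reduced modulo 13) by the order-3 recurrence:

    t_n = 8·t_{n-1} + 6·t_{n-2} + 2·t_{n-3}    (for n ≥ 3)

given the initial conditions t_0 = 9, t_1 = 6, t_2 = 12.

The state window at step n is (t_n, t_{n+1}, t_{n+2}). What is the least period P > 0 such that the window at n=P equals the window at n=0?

168

n=0: window = (9, 6, 12)
n=1: window = (6, 12, 7)
n=2: window = (12, 7, 10)
n=3: window = (7, 10, 3)
n=4: window = (10, 3, 7)
n=5: window = (3, 7, 3)
n=6: window = (7, 3, 7)
n=7: window = (3, 7, 10)
n=8: window = (7, 10, 11)
n=9: window = (10, 11, 6)
n=10: window = (11, 6, 4)
n=11: window = (6, 4, 12)
n=12: window = (4, 12, 2)
n=13: window = (12, 2, 5)
n=14: window = (2, 5, 11)
n=15: window = (5, 11, 5)
n=16: window = (11, 5, 12)
n=17: window = (5, 12, 5)
n=18: window = (12, 5, 5)
n=19: window = (5, 5, 3)
n=20: window = (5, 3, 12)
n=21: window = (3, 12, 7)
n=22: window = (12, 7, 4)
n=23: window = (7, 4, 7)
n=24: window = (4, 7, 3)
n=25: window = (7, 3, 9)
n=26: window = (3, 9, 0)
n=27: window = (9, 0, 8)
n=28: window = (0, 8, 4)
n=29: window = (8, 4, 2)
n=30: window = (4, 2, 4)
n=31: window = (2, 4, 0)
n=32: window = (4, 0, 2)
n=33: window = (0, 2, 11)
n=34: window = (2, 11, 9)
n=35: window = (11, 9, 12)
n=36: window = (9, 12, 3)
n=37: window = (12, 3, 10)
n=38: window = (3, 10, 5)
n=39: window = (10, 5, 2)
n=40: window = (5, 2, 1)
…
n=166: window = (11, 7, 9)
n=167: window = (7, 9, 6)
n=168: window = (9, 6, 12)
window at n=168 equals window at n=0 → period = 168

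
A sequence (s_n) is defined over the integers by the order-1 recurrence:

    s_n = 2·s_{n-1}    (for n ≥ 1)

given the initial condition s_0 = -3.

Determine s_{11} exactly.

-6144

s_1 = 2·-3 = -6
s_2 = 2·-6 = -12
s_3 = 2·-12 = -24
s_4 = 2·-24 = -48
s_5 = 2·-48 = -96
s_6 = 2·-96 = -192
s_7 = 2·-192 = -384
s_8 = 2·-384 = -768
s_9 = 2·-768 = -1536
s_10 = 2·-1536 = -3072
s_11 = 2·-3072 = -6144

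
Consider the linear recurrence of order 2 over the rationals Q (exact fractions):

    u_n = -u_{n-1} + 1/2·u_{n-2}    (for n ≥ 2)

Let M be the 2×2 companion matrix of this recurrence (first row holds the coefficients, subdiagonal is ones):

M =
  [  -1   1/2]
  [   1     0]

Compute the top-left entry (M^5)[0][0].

-15/4

(M^5)[0][0] is the top entry after applying M 5 times to the unit state (1, 0). Equivalently it is h_{6} for the auxiliary sequence (h_n) obeying the same recurrence with h_1 = 1 and h_i = 0 for 0 ≤ i < 1:
h_2 = -1·1 + 1/2·0 = -1
h_3 = -1·-1 + 1/2·1 = 3/2
h_4 = -1·3/2 + 1/2·-1 = -2
h_5 = -1·-2 + 1/2·3/2 = 11/4
h_6 = -1·11/4 + 1/2·-2 = -15/4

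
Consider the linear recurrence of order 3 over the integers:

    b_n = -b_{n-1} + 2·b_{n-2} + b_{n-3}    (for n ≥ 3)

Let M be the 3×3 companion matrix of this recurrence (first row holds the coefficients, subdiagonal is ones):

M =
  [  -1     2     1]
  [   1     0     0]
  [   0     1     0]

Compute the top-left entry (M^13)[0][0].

-1652

(M^13)[0][0] is the top entry after applying M 13 times to the unit state (1, 0, 0). Equivalently it is h_{15} for the auxiliary sequence (h_n) obeying the same recurrence with h_2 = 1 and h_i = 0 for 0 ≤ i < 2:
h_3 = -1·1 + 2·0 + 1·0 = -1
h_4 = -1·-1 + 2·1 + 1·0 = 3
h_5 = -1·3 + 2·-1 + 1·1 = -4
h_6 = -1·-4 + 2·3 + 1·-1 = 9
h_7 = -1·9 + 2·-4 + 1·3 = -14
h_8 = -1·-14 + 2·9 + 1·-4 = 28
h_9 = -1·28 + 2·-14 + 1·9 = -47
h_10 = -1·-47 + 2·28 + 1·-14 = 89
h_11 = -1·89 + 2·-47 + 1·28 = -155
h_12 = -1·-155 + 2·89 + 1·-47 = 286
h_13 = -1·286 + 2·-155 + 1·89 = -507
h_14 = -1·-507 + 2·286 + 1·-155 = 924
h_15 = -1·924 + 2·-507 + 1·286 = -1652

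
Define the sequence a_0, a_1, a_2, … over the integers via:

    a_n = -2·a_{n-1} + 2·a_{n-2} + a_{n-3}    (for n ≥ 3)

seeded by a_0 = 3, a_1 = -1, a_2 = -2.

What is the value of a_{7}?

a_3 = -2·-2 + 2·-1 + 1·3 = 5
a_4 = -2·5 + 2·-2 + 1·-1 = -15
a_5 = -2·-15 + 2·5 + 1·-2 = 38
a_6 = -2·38 + 2·-15 + 1·5 = -101
a_7 = -2·-101 + 2·38 + 1·-15 = 263

263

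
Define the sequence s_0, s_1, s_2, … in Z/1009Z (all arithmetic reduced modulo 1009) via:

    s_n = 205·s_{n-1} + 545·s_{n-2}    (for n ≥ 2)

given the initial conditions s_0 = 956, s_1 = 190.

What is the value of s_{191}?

s_2 = 205·190 + 545·956 = 984
s_3 = 205·984 + 545·190 = 552
s_4 = 205·552 + 545·984 = 653
s_5 = 205·653 + 545·552 = 835
s_6 = 205·835 + 545·653 = 362
s_7 = 205·362 + 545·835 = 569
Continuing the recurrence:
  s_8 = 136;  s_9 = 979;  s_10 = 367;  s_11 = 363;  s_12 = 991;  s_13 = 417
  s_14 = 0;  s_15 = 240;  s_16 = 768;  s_17 = 675;  s_18 = 976;  s_19 = 897
  s_20 = 424;  s_21 = 655;  s_22 = 97;  s_23 = 503;  s_24 = 594;  s_25 = 377
  s_26 = 442;  s_27 = 438;  s_28 = 737;  s_29 = 321;  s_30 = 303;  s_31 = 954
  s_32 = 492;  s_33 = 255;  s_34 = 562;  s_35 = 926;  s_36 = 701;  s_37 = 597
  s_38 = 939;  s_39 = 243;  s_40 = 566;  s_41 = 251;  s_42 = 721;  s_43 = 62
  s_44 = 37;  s_45 = 6;  s_46 = 206;  s_47 = 95;  s_48 = 575;  s_49 = 138
  s_50 = 623;  s_51 = 116;  s_52 = 75;  s_53 = 902;  s_54 = 778;  s_55 = 275
  s_56 = 101;  s_57 = 59;  s_58 = 546;  s_59 = 807;  s_60 = 883;  s_61 = 295
  s_62 = 886;  s_63 = 354;  s_64 = 490;  s_65 = 770;  s_66 = 111;  s_67 = 463
  s_68 = 24;  s_69 = 969;  s_70 = 844;  s_71 = 879;  s_72 = 469;  s_73 = 70
  s_74 = 552;  s_75 = 969;  s_76 = 30;  s_77 = 494;  s_78 = 576;  s_79 = 863
  s_80 = 461;  s_81 = 809;  s_82 = 373;  s_83 = 762;  s_84 = 291;  s_85 = 715
  s_86 = 452;  s_87 = 33;  s_88 = 855;  s_89 = 541;  s_90 = 741;  s_91 = 772
  s_92 = 92;  s_93 = 685;  s_94 = 873;  s_95 = 367;  s_96 = 106;  s_97 = 774
  s_98 = 514;  s_99 = 502;  s_100 = 629;  s_101 = 953;  s_102 = 373;  s_103 = 540
  s_104 = 186;  s_105 = 469;  s_106 = 760;  s_107 = 742;  s_108 = 261;  s_109 = 818
  s_110 = 172;  s_111 = 786;  s_112 = 602;  s_113 = 866;  s_114 = 111;  s_115 = 315
  s_116 = 963;  s_117 = 805;  s_118 = 713;  s_119 = 679;  s_120 = 73;  s_121 = 591
  s_122 = 509;  s_123 = 642;  s_124 = 370;  s_125 = 951;  s_126 = 68;  s_127 = 492
  s_128 = 696;  s_129 = 157;  s_130 = 842;  s_131 = 880;  s_132 = 593;  s_133 = 810
  s_134 = 879;  s_135 = 101;  s_136 = 305;  s_137 = 526;  s_138 = 616;  s_139 = 269
  s_140 = 382;  s_141 = 917;  s_142 = 647;  s_143 = 766;  s_144 = 100;  s_145 = 64
  s_146 = 17;  s_147 = 23;  s_148 = 863;  s_149 = 767;  s_150 = 981;  s_151 = 603
  s_152 = 392;  s_153 = 350;  s_154 = 852;  s_155 = 152;  s_156 = 81;  s_157 = 563
  s_158 = 138;  s_159 = 137;  s_160 = 377;  s_161 = 600;  s_162 = 540;  s_163 = 803
  s_164 = 829;  s_165 = 162;  s_166 = 695;  s_167 = 713;  s_168 = 260;  s_169 = 952
  s_170 = 863;  s_171 = 554;  s_172 = 703;  s_173 = 67;  s_174 = 333;  s_175 = 853
  s_176 = 173;  s_177 = 895;  s_178 = 285;  s_179 = 331;  s_180 = 191;  s_181 = 597
  s_182 = 464;  s_183 = 741;  s_184 = 176;  s_185 = 1;  s_186 = 270;  s_187 = 400
  s_188 = 107;  s_189 = 802
s_190 = 205·802 + 545·107 = 745
s_191 = 205·745 + 545·802 = 559

559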